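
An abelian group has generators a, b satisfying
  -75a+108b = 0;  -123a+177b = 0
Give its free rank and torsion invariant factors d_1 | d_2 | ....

Answer: M ≅ ℤ/3 ⊕ ℤ/3

Derivation:
rank_ℚ(R)=2; free=2−2=0
SNF(R) diag = [3, 3] → torsion [3, 3]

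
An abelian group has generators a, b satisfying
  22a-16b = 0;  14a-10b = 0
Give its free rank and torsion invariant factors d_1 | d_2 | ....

Answer: M ≅ ℤ/2 ⊕ ℤ/2

Derivation:
rank_ℚ(R)=2; free=2−2=0
SNF(R) diag = [2, 2] → torsion [2, 2]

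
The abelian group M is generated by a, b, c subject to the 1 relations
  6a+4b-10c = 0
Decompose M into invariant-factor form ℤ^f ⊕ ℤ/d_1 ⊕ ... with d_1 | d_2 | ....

Answer: M ≅ ℤ^2 ⊕ ℤ/2

Derivation:
rank_ℚ(R)=1; free=3−1=2
SNF(R) diag = [2] → torsion [2]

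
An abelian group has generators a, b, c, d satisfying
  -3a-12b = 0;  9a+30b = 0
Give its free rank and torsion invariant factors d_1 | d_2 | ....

Answer: M ≅ ℤ^2 ⊕ ℤ/3 ⊕ ℤ/6

Derivation:
rank_ℚ(R)=2; free=4−2=2
SNF(R) diag = [3, 6] → torsion [3, 6]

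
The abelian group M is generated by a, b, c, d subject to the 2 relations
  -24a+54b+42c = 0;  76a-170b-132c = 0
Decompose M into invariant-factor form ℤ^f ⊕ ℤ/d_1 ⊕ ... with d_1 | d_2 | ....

Answer: M ≅ ℤ^2 ⊕ ℤ/2 ⊕ ℤ/6

Derivation:
rank_ℚ(R)=2; free=4−2=2
SNF(R) diag = [2, 6] → torsion [2, 6]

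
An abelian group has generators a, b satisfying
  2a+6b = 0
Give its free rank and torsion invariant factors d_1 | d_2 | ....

Answer: M ≅ ℤ^1 ⊕ ℤ/2

Derivation:
rank_ℚ(R)=1; free=2−1=1
SNF(R) diag = [2] → torsion [2]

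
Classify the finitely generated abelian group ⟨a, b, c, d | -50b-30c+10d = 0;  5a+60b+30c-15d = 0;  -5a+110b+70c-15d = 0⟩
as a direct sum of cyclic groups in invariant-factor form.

rank_ℚ(R)=3; free=4−3=1
SNF(R) diag = [5, 10, 10] → torsion [5, 10, 10]

Answer: M ≅ ℤ^1 ⊕ ℤ/5 ⊕ ℤ/10 ⊕ ℤ/10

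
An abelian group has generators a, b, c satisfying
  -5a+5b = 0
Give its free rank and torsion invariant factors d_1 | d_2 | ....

rank_ℚ(R)=1; free=3−1=2
SNF(R) diag = [5] → torsion [5]

Answer: M ≅ ℤ^2 ⊕ ℤ/5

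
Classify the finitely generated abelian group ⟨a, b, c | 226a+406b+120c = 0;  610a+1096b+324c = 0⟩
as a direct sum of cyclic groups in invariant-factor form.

Answer: M ≅ ℤ^1 ⊕ ℤ/2 ⊕ ℤ/6

Derivation:
rank_ℚ(R)=2; free=3−2=1
SNF(R) diag = [2, 6] → torsion [2, 6]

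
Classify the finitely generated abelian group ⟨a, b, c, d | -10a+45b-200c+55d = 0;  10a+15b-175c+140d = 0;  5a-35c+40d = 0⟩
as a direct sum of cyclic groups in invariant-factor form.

rank_ℚ(R)=3; free=4−3=1
SNF(R) diag = [5, 15, 45] → torsion [5, 15, 45]

Answer: M ≅ ℤ^1 ⊕ ℤ/5 ⊕ ℤ/15 ⊕ ℤ/45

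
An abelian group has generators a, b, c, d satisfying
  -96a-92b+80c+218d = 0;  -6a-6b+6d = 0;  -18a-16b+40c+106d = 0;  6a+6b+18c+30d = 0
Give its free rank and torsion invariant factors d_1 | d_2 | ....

Answer: M ≅ ℤ/2 ⊕ ℤ/6 ⊕ ℤ/18 ⊕ ℤ/54

Derivation:
rank_ℚ(R)=4; free=4−4=0
SNF(R) diag = [2, 6, 18, 54] → torsion [2, 6, 18, 54]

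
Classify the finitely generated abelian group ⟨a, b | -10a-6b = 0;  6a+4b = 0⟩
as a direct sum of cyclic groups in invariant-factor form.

rank_ℚ(R)=2; free=2−2=0
SNF(R) diag = [2, 2] → torsion [2, 2]

Answer: M ≅ ℤ/2 ⊕ ℤ/2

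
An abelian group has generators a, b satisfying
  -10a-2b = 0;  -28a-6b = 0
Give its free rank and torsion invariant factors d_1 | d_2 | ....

Answer: M ≅ ℤ/2 ⊕ ℤ/2

Derivation:
rank_ℚ(R)=2; free=2−2=0
SNF(R) diag = [2, 2] → torsion [2, 2]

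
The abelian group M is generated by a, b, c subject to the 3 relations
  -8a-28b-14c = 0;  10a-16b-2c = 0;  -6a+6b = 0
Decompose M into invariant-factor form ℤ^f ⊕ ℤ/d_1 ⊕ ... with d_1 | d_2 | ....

Answer: M ≅ ℤ/2 ⊕ ℤ/6 ⊕ ℤ/6

Derivation:
rank_ℚ(R)=3; free=3−3=0
SNF(R) diag = [2, 6, 6] → torsion [2, 6, 6]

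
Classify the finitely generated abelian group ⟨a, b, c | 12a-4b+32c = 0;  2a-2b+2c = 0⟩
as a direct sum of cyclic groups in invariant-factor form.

Answer: M ≅ ℤ^1 ⊕ ℤ/2 ⊕ ℤ/4

Derivation:
rank_ℚ(R)=2; free=3−2=1
SNF(R) diag = [2, 4] → torsion [2, 4]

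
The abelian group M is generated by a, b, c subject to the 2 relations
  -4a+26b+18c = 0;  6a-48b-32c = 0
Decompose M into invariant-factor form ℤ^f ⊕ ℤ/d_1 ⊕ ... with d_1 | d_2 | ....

Answer: M ≅ ℤ^1 ⊕ ℤ/2 ⊕ ℤ/2

Derivation:
rank_ℚ(R)=2; free=3−2=1
SNF(R) diag = [2, 2] → torsion [2, 2]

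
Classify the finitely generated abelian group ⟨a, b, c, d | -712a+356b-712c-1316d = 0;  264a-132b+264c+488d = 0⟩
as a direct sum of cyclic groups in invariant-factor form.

Answer: M ≅ ℤ^2 ⊕ ℤ/4 ⊕ ℤ/4

Derivation:
rank_ℚ(R)=2; free=4−2=2
SNF(R) diag = [4, 4] → torsion [4, 4]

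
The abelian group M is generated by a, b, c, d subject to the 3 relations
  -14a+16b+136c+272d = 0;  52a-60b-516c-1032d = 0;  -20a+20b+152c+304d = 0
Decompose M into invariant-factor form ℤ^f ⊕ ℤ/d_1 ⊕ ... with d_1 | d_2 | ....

rank_ℚ(R)=3; free=4−3=1
SNF(R) diag = [2, 4, 12] → torsion [2, 4, 12]

Answer: M ≅ ℤ^1 ⊕ ℤ/2 ⊕ ℤ/4 ⊕ ℤ/12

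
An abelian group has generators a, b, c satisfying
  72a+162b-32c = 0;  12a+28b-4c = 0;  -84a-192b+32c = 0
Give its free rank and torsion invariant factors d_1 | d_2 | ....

Answer: M ≅ ℤ/2 ⊕ ℤ/4 ⊕ ℤ/12

Derivation:
rank_ℚ(R)=3; free=3−3=0
SNF(R) diag = [2, 4, 12] → torsion [2, 4, 12]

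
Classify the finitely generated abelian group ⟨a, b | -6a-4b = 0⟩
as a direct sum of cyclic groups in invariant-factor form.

Answer: M ≅ ℤ^1 ⊕ ℤ/2

Derivation:
rank_ℚ(R)=1; free=2−1=1
SNF(R) diag = [2] → torsion [2]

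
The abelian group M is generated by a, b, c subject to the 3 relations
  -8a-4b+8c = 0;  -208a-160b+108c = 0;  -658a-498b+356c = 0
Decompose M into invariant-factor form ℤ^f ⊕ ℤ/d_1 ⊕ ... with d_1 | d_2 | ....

rank_ℚ(R)=3; free=3−3=0
SNF(R) diag = [2, 4, 12] → torsion [2, 4, 12]

Answer: M ≅ ℤ/2 ⊕ ℤ/4 ⊕ ℤ/12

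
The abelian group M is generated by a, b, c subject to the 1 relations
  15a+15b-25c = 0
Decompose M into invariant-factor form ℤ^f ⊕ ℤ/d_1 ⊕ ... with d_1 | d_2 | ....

rank_ℚ(R)=1; free=3−1=2
SNF(R) diag = [5] → torsion [5]

Answer: M ≅ ℤ^2 ⊕ ℤ/5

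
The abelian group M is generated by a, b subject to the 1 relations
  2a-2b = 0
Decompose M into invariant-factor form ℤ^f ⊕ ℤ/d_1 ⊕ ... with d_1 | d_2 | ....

rank_ℚ(R)=1; free=2−1=1
SNF(R) diag = [2] → torsion [2]

Answer: M ≅ ℤ^1 ⊕ ℤ/2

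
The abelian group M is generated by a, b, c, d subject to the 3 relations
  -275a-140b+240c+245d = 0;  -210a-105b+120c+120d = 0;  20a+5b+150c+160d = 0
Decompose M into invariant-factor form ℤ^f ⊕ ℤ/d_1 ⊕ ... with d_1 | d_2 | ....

rank_ℚ(R)=3; free=4−3=1
SNF(R) diag = [5, 15, 30] → torsion [5, 15, 30]

Answer: M ≅ ℤ^1 ⊕ ℤ/5 ⊕ ℤ/15 ⊕ ℤ/30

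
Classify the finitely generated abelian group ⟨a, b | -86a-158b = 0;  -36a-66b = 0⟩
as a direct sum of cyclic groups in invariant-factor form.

rank_ℚ(R)=2; free=2−2=0
SNF(R) diag = [2, 6] → torsion [2, 6]

Answer: M ≅ ℤ/2 ⊕ ℤ/6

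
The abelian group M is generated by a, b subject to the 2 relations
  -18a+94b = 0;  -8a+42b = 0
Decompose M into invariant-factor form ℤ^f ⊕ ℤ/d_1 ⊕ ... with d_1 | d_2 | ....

Answer: M ≅ ℤ/2 ⊕ ℤ/2

Derivation:
rank_ℚ(R)=2; free=2−2=0
SNF(R) diag = [2, 2] → torsion [2, 2]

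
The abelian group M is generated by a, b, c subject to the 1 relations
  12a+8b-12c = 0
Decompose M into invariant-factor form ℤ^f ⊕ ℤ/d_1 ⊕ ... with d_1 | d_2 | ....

rank_ℚ(R)=1; free=3−1=2
SNF(R) diag = [4] → torsion [4]

Answer: M ≅ ℤ^2 ⊕ ℤ/4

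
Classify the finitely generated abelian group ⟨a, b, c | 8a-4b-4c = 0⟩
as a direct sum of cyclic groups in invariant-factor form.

rank_ℚ(R)=1; free=3−1=2
SNF(R) diag = [4] → torsion [4]

Answer: M ≅ ℤ^2 ⊕ ℤ/4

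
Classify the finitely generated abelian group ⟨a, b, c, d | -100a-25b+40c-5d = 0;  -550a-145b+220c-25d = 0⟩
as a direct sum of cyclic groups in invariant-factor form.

Answer: M ≅ ℤ^2 ⊕ ℤ/5 ⊕ ℤ/10

Derivation:
rank_ℚ(R)=2; free=4−2=2
SNF(R) diag = [5, 10] → torsion [5, 10]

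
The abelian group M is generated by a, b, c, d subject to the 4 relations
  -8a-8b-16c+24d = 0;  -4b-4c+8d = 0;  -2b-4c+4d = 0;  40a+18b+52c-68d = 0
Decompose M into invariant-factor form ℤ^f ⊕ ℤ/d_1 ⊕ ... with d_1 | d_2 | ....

rank_ℚ(R)=4; free=4−4=0
SNF(R) diag = [2, 4, 8, 8] → torsion [2, 4, 8, 8]

Answer: M ≅ ℤ/2 ⊕ ℤ/4 ⊕ ℤ/8 ⊕ ℤ/8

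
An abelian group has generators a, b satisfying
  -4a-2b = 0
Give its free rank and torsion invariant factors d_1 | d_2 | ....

rank_ℚ(R)=1; free=2−1=1
SNF(R) diag = [2] → torsion [2]

Answer: M ≅ ℤ^1 ⊕ ℤ/2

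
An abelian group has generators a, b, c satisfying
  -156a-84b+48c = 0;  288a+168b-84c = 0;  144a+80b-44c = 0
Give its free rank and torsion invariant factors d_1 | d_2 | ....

Answer: M ≅ ℤ/4 ⊕ ℤ/12 ⊕ ℤ/24

Derivation:
rank_ℚ(R)=3; free=3−3=0
SNF(R) diag = [4, 12, 24] → torsion [4, 12, 24]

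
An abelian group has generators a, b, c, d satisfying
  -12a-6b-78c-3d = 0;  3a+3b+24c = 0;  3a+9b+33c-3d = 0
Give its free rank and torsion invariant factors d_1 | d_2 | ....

rank_ℚ(R)=3; free=4−3=1
SNF(R) diag = [3, 3, 9] → torsion [3, 3, 9]

Answer: M ≅ ℤ^1 ⊕ ℤ/3 ⊕ ℤ/3 ⊕ ℤ/9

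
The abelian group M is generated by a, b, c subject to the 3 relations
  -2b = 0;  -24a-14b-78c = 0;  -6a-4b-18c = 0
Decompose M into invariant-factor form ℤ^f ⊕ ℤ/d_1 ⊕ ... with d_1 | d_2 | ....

Answer: M ≅ ℤ/2 ⊕ ℤ/6 ⊕ ℤ/6

Derivation:
rank_ℚ(R)=3; free=3−3=0
SNF(R) diag = [2, 6, 6] → torsion [2, 6, 6]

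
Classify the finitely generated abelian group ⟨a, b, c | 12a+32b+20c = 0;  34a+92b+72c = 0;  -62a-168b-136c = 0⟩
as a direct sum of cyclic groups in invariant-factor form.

rank_ℚ(R)=3; free=3−3=0
SNF(R) diag = [2, 4, 4] → torsion [2, 4, 4]

Answer: M ≅ ℤ/2 ⊕ ℤ/4 ⊕ ℤ/4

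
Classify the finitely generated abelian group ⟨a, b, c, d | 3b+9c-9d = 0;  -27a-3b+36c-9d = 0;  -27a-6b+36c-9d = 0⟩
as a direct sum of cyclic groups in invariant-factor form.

Answer: M ≅ ℤ^1 ⊕ ℤ/3 ⊕ ℤ/9 ⊕ ℤ/27

Derivation:
rank_ℚ(R)=3; free=4−3=1
SNF(R) diag = [3, 9, 27] → torsion [3, 9, 27]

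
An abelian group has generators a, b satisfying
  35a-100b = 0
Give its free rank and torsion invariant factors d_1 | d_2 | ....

Answer: M ≅ ℤ^1 ⊕ ℤ/5

Derivation:
rank_ℚ(R)=1; free=2−1=1
SNF(R) diag = [5] → torsion [5]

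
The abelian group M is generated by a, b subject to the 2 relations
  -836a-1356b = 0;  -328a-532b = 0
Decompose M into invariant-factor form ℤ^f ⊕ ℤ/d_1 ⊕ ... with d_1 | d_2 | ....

Answer: M ≅ ℤ/4 ⊕ ℤ/4

Derivation:
rank_ℚ(R)=2; free=2−2=0
SNF(R) diag = [4, 4] → torsion [4, 4]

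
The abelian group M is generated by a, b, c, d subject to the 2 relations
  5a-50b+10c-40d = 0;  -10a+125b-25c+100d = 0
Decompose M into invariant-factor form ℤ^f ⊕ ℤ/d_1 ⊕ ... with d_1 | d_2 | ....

rank_ℚ(R)=2; free=4−2=2
SNF(R) diag = [5, 5] → torsion [5, 5]

Answer: M ≅ ℤ^2 ⊕ ℤ/5 ⊕ ℤ/5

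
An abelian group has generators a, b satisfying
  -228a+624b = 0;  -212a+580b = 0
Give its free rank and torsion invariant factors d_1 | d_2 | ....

rank_ℚ(R)=2; free=2−2=0
SNF(R) diag = [4, 12] → torsion [4, 12]

Answer: M ≅ ℤ/4 ⊕ ℤ/12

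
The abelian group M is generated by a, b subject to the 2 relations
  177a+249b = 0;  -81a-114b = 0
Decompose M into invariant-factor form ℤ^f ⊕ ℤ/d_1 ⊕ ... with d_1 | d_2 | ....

rank_ℚ(R)=2; free=2−2=0
SNF(R) diag = [3, 3] → torsion [3, 3]

Answer: M ≅ ℤ/3 ⊕ ℤ/3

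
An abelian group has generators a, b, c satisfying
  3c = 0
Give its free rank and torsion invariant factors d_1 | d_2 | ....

Answer: M ≅ ℤ^2 ⊕ ℤ/3

Derivation:
rank_ℚ(R)=1; free=3−1=2
SNF(R) diag = [3] → torsion [3]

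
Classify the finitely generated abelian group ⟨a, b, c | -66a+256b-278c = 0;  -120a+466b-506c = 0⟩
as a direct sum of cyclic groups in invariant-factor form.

rank_ℚ(R)=2; free=3−2=1
SNF(R) diag = [2, 6] → torsion [2, 6]

Answer: M ≅ ℤ^1 ⊕ ℤ/2 ⊕ ℤ/6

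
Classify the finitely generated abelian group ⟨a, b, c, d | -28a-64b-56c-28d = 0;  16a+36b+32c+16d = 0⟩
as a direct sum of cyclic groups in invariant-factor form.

Answer: M ≅ ℤ^2 ⊕ ℤ/4 ⊕ ℤ/4

Derivation:
rank_ℚ(R)=2; free=4−2=2
SNF(R) diag = [4, 4] → torsion [4, 4]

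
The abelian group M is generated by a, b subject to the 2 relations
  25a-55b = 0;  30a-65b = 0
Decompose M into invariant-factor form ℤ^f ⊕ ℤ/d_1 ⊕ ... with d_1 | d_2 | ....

rank_ℚ(R)=2; free=2−2=0
SNF(R) diag = [5, 5] → torsion [5, 5]

Answer: M ≅ ℤ/5 ⊕ ℤ/5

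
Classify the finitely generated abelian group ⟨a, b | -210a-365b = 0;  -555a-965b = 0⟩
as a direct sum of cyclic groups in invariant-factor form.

Answer: M ≅ ℤ/5 ⊕ ℤ/15

Derivation:
rank_ℚ(R)=2; free=2−2=0
SNF(R) diag = [5, 15] → torsion [5, 15]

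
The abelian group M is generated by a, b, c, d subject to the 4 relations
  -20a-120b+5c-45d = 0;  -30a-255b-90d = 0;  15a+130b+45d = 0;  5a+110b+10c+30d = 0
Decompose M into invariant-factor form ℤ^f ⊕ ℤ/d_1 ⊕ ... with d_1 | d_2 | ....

rank_ℚ(R)=4; free=4−4=0
SNF(R) diag = [5, 5, 15, 15] → torsion [5, 5, 15, 15]

Answer: M ≅ ℤ/5 ⊕ ℤ/5 ⊕ ℤ/15 ⊕ ℤ/15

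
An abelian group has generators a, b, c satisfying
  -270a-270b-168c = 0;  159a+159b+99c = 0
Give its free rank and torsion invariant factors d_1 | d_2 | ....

Answer: M ≅ ℤ^1 ⊕ ℤ/3 ⊕ ℤ/6

Derivation:
rank_ℚ(R)=2; free=3−2=1
SNF(R) diag = [3, 6] → torsion [3, 6]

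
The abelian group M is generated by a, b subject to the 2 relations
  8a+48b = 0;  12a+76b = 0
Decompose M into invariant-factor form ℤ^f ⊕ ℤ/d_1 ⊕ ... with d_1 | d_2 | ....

rank_ℚ(R)=2; free=2−2=0
SNF(R) diag = [4, 8] → torsion [4, 8]

Answer: M ≅ ℤ/4 ⊕ ℤ/8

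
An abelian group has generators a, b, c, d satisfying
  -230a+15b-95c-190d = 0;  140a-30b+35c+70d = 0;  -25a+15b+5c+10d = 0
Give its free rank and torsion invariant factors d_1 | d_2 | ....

rank_ℚ(R)=3; free=4−3=1
SNF(R) diag = [5, 15, 45] → torsion [5, 15, 45]

Answer: M ≅ ℤ^1 ⊕ ℤ/5 ⊕ ℤ/15 ⊕ ℤ/45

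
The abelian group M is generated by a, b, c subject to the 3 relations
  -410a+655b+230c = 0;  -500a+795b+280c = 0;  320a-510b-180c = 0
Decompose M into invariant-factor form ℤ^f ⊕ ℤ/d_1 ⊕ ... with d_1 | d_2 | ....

rank_ℚ(R)=3; free=3−3=0
SNF(R) diag = [5, 10, 20] → torsion [5, 10, 20]

Answer: M ≅ ℤ/5 ⊕ ℤ/10 ⊕ ℤ/20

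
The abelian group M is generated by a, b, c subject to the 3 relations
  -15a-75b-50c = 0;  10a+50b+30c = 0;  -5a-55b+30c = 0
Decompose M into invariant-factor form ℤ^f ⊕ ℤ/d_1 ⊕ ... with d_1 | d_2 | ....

rank_ℚ(R)=3; free=3−3=0
SNF(R) diag = [5, 10, 30] → torsion [5, 10, 30]

Answer: M ≅ ℤ/5 ⊕ ℤ/10 ⊕ ℤ/30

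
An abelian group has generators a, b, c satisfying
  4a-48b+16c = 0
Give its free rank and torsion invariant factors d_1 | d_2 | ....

rank_ℚ(R)=1; free=3−1=2
SNF(R) diag = [4] → torsion [4]

Answer: M ≅ ℤ^2 ⊕ ℤ/4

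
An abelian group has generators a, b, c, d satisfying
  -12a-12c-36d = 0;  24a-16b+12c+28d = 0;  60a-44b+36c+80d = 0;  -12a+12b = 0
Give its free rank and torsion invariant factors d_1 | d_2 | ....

Answer: M ≅ ℤ/4 ⊕ ℤ/12 ⊕ ℤ/12 ⊕ ℤ/12

Derivation:
rank_ℚ(R)=4; free=4−4=0
SNF(R) diag = [4, 12, 12, 12] → torsion [4, 12, 12, 12]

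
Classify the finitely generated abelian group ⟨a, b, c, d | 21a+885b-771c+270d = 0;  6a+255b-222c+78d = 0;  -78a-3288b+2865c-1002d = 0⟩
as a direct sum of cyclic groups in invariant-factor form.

rank_ℚ(R)=3; free=4−3=1
SNF(R) diag = [3, 3, 3] → torsion [3, 3, 3]

Answer: M ≅ ℤ^1 ⊕ ℤ/3 ⊕ ℤ/3 ⊕ ℤ/3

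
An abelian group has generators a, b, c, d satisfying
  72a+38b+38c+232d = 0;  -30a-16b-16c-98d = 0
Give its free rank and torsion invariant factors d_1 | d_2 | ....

rank_ℚ(R)=2; free=4−2=2
SNF(R) diag = [2, 6] → torsion [2, 6]

Answer: M ≅ ℤ^2 ⊕ ℤ/2 ⊕ ℤ/6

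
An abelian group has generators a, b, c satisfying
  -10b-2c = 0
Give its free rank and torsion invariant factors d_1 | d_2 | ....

rank_ℚ(R)=1; free=3−1=2
SNF(R) diag = [2] → torsion [2]

Answer: M ≅ ℤ^2 ⊕ ℤ/2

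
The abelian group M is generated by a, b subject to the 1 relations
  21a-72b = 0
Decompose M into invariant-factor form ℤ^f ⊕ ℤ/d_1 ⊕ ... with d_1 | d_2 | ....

rank_ℚ(R)=1; free=2−1=1
SNF(R) diag = [3] → torsion [3]

Answer: M ≅ ℤ^1 ⊕ ℤ/3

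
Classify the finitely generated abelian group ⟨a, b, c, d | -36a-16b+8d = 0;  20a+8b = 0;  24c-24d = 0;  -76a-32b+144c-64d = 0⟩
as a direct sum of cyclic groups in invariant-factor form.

Answer: M ≅ ℤ/4 ⊕ ℤ/8 ⊕ ℤ/24 ⊕ ℤ/72

Derivation:
rank_ℚ(R)=4; free=4−4=0
SNF(R) diag = [4, 8, 24, 72] → torsion [4, 8, 24, 72]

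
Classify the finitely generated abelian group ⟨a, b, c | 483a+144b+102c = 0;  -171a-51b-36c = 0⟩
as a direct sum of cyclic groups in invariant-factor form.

Answer: M ≅ ℤ^1 ⊕ ℤ/3 ⊕ ℤ/3

Derivation:
rank_ℚ(R)=2; free=3−2=1
SNF(R) diag = [3, 3] → torsion [3, 3]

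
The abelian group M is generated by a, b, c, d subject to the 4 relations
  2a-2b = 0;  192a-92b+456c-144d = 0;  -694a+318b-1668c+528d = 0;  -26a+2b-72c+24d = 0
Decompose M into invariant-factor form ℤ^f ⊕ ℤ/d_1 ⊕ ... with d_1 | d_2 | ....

rank_ℚ(R)=4; free=4−4=0
SNF(R) diag = [2, 4, 12, 24] → torsion [2, 4, 12, 24]

Answer: M ≅ ℤ/2 ⊕ ℤ/4 ⊕ ℤ/12 ⊕ ℤ/24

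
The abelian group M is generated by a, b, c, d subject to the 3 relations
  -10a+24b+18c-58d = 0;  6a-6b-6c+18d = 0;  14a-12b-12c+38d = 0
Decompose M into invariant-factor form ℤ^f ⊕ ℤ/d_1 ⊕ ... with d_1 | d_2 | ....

Answer: M ≅ ℤ^1 ⊕ ℤ/2 ⊕ ℤ/6 ⊕ ℤ/6

Derivation:
rank_ℚ(R)=3; free=4−3=1
SNF(R) diag = [2, 6, 6] → torsion [2, 6, 6]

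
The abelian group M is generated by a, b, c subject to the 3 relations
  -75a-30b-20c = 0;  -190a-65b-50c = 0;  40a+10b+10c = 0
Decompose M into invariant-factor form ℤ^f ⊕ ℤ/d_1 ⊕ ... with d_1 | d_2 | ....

Answer: M ≅ ℤ/5 ⊕ ℤ/5 ⊕ ℤ/10

Derivation:
rank_ℚ(R)=3; free=3−3=0
SNF(R) diag = [5, 5, 10] → torsion [5, 5, 10]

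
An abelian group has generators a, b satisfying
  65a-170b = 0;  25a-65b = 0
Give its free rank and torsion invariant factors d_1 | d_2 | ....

rank_ℚ(R)=2; free=2−2=0
SNF(R) diag = [5, 5] → torsion [5, 5]

Answer: M ≅ ℤ/5 ⊕ ℤ/5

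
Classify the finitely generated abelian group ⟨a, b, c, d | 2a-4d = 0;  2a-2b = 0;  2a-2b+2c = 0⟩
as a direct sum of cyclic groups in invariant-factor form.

Answer: M ≅ ℤ^1 ⊕ ℤ/2 ⊕ ℤ/2 ⊕ ℤ/2

Derivation:
rank_ℚ(R)=3; free=4−3=1
SNF(R) diag = [2, 2, 2] → torsion [2, 2, 2]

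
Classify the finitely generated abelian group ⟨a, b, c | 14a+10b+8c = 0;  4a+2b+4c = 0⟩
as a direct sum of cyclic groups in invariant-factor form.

Answer: M ≅ ℤ^1 ⊕ ℤ/2 ⊕ ℤ/6

Derivation:
rank_ℚ(R)=2; free=3−2=1
SNF(R) diag = [2, 6] → torsion [2, 6]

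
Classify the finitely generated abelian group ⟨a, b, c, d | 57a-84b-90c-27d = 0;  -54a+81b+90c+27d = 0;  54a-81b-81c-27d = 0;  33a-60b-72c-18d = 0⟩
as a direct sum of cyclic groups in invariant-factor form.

Answer: M ≅ ℤ/3 ⊕ ℤ/9 ⊕ ℤ/9 ⊕ ℤ/27

Derivation:
rank_ℚ(R)=4; free=4−4=0
SNF(R) diag = [3, 9, 9, 27] → torsion [3, 9, 9, 27]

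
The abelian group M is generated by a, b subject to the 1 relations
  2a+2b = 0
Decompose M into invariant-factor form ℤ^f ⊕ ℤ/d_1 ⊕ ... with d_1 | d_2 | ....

rank_ℚ(R)=1; free=2−1=1
SNF(R) diag = [2] → torsion [2]

Answer: M ≅ ℤ^1 ⊕ ℤ/2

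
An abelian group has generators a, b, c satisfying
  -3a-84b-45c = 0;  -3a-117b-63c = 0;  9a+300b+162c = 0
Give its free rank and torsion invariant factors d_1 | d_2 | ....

Answer: M ≅ ℤ/3 ⊕ ℤ/3 ⊕ ℤ/9

Derivation:
rank_ℚ(R)=3; free=3−3=0
SNF(R) diag = [3, 3, 9] → torsion [3, 3, 9]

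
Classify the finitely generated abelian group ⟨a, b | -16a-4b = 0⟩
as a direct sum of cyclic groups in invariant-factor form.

rank_ℚ(R)=1; free=2−1=1
SNF(R) diag = [4] → torsion [4]

Answer: M ≅ ℤ^1 ⊕ ℤ/4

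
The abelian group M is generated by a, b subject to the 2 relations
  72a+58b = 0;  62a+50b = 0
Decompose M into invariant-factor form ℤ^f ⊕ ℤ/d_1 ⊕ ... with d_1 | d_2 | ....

rank_ℚ(R)=2; free=2−2=0
SNF(R) diag = [2, 2] → torsion [2, 2]

Answer: M ≅ ℤ/2 ⊕ ℤ/2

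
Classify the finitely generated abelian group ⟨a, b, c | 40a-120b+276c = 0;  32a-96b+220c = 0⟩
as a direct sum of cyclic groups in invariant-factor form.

Answer: M ≅ ℤ^1 ⊕ ℤ/4 ⊕ ℤ/8

Derivation:
rank_ℚ(R)=2; free=3−2=1
SNF(R) diag = [4, 8] → torsion [4, 8]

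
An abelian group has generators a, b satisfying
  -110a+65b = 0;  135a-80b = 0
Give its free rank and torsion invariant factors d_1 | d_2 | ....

rank_ℚ(R)=2; free=2−2=0
SNF(R) diag = [5, 5] → torsion [5, 5]

Answer: M ≅ ℤ/5 ⊕ ℤ/5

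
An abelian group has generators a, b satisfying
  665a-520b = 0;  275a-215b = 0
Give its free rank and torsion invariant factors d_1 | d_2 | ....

rank_ℚ(R)=2; free=2−2=0
SNF(R) diag = [5, 5] → torsion [5, 5]

Answer: M ≅ ℤ/5 ⊕ ℤ/5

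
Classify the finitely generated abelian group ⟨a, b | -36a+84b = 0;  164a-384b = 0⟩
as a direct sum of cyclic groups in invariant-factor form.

rank_ℚ(R)=2; free=2−2=0
SNF(R) diag = [4, 12] → torsion [4, 12]

Answer: M ≅ ℤ/4 ⊕ ℤ/12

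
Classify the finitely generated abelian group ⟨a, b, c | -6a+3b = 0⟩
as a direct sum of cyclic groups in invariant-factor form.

rank_ℚ(R)=1; free=3−1=2
SNF(R) diag = [3] → torsion [3]

Answer: M ≅ ℤ^2 ⊕ ℤ/3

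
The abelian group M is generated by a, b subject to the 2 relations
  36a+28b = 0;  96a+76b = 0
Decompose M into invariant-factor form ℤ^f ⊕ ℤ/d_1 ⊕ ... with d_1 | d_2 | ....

rank_ℚ(R)=2; free=2−2=0
SNF(R) diag = [4, 12] → torsion [4, 12]

Answer: M ≅ ℤ/4 ⊕ ℤ/12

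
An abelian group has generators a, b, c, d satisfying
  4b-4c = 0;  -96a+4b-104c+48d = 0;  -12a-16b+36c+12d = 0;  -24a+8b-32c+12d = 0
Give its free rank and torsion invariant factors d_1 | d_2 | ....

rank_ℚ(R)=4; free=4−4=0
SNF(R) diag = [4, 4, 12, 12] → torsion [4, 4, 12, 12]

Answer: M ≅ ℤ/4 ⊕ ℤ/4 ⊕ ℤ/12 ⊕ ℤ/12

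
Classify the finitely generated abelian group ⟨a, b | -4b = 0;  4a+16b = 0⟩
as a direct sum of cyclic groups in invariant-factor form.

Answer: M ≅ ℤ/4 ⊕ ℤ/4

Derivation:
rank_ℚ(R)=2; free=2−2=0
SNF(R) diag = [4, 4] → torsion [4, 4]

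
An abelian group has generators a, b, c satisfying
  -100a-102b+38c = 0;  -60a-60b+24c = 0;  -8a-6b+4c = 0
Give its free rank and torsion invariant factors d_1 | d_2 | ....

rank_ℚ(R)=3; free=3−3=0
SNF(R) diag = [2, 6, 12] → torsion [2, 6, 12]

Answer: M ≅ ℤ/2 ⊕ ℤ/6 ⊕ ℤ/12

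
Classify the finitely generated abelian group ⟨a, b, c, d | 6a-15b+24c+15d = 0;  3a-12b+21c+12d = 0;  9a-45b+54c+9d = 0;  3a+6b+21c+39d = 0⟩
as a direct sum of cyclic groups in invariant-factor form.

Answer: M ≅ ℤ/3 ⊕ ℤ/9 ⊕ ℤ/9 ⊕ ℤ/9

Derivation:
rank_ℚ(R)=4; free=4−4=0
SNF(R) diag = [3, 9, 9, 9] → torsion [3, 9, 9, 9]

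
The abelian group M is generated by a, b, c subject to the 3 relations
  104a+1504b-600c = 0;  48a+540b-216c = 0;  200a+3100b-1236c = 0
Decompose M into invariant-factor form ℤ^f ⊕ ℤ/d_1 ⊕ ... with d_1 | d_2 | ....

Answer: M ≅ ℤ/4 ⊕ ℤ/12 ⊕ ℤ/24

Derivation:
rank_ℚ(R)=3; free=3−3=0
SNF(R) diag = [4, 12, 24] → torsion [4, 12, 24]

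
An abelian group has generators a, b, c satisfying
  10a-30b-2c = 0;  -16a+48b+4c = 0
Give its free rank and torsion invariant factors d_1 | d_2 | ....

rank_ℚ(R)=2; free=3−2=1
SNF(R) diag = [2, 4] → torsion [2, 4]

Answer: M ≅ ℤ^1 ⊕ ℤ/2 ⊕ ℤ/4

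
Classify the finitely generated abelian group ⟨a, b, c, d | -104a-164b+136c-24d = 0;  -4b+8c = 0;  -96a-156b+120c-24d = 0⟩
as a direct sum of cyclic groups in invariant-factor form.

Answer: M ≅ ℤ^1 ⊕ ℤ/4 ⊕ ℤ/8 ⊕ ℤ/24

Derivation:
rank_ℚ(R)=3; free=4−3=1
SNF(R) diag = [4, 8, 24] → torsion [4, 8, 24]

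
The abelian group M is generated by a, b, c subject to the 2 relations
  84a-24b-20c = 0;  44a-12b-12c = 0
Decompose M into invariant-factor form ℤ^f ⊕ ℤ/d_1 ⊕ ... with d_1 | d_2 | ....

rank_ℚ(R)=2; free=3−2=1
SNF(R) diag = [4, 4] → torsion [4, 4]

Answer: M ≅ ℤ^1 ⊕ ℤ/4 ⊕ ℤ/4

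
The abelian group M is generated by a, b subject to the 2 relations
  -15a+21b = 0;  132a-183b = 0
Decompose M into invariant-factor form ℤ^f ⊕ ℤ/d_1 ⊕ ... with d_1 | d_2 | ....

rank_ℚ(R)=2; free=2−2=0
SNF(R) diag = [3, 9] → torsion [3, 9]

Answer: M ≅ ℤ/3 ⊕ ℤ/9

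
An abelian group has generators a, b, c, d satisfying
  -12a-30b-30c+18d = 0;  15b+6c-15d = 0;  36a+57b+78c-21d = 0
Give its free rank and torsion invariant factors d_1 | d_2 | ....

Answer: M ≅ ℤ^1 ⊕ ℤ/3 ⊕ ℤ/6 ⊕ ℤ/12

Derivation:
rank_ℚ(R)=3; free=4−3=1
SNF(R) diag = [3, 6, 12] → torsion [3, 6, 12]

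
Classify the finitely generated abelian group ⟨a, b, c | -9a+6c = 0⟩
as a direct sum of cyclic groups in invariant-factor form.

rank_ℚ(R)=1; free=3−1=2
SNF(R) diag = [3] → torsion [3]

Answer: M ≅ ℤ^2 ⊕ ℤ/3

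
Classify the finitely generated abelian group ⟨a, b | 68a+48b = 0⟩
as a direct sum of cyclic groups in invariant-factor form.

Answer: M ≅ ℤ^1 ⊕ ℤ/4

Derivation:
rank_ℚ(R)=1; free=2−1=1
SNF(R) diag = [4] → torsion [4]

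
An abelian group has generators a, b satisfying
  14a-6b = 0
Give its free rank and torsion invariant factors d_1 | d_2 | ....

Answer: M ≅ ℤ^1 ⊕ ℤ/2

Derivation:
rank_ℚ(R)=1; free=2−1=1
SNF(R) diag = [2] → torsion [2]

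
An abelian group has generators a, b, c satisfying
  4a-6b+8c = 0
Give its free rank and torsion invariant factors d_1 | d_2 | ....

Answer: M ≅ ℤ^2 ⊕ ℤ/2

Derivation:
rank_ℚ(R)=1; free=3−1=2
SNF(R) diag = [2] → torsion [2]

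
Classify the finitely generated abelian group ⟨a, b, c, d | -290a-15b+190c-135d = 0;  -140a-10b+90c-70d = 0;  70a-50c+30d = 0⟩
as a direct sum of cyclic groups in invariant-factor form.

Answer: M ≅ ℤ^1 ⊕ ℤ/5 ⊕ ℤ/10 ⊕ ℤ/30

Derivation:
rank_ℚ(R)=3; free=4−3=1
SNF(R) diag = [5, 10, 30] → torsion [5, 10, 30]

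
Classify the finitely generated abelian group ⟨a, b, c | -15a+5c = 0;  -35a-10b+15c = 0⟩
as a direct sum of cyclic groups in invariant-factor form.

rank_ℚ(R)=2; free=3−2=1
SNF(R) diag = [5, 10] → torsion [5, 10]

Answer: M ≅ ℤ^1 ⊕ ℤ/5 ⊕ ℤ/10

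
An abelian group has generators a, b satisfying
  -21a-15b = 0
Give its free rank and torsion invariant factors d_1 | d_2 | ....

Answer: M ≅ ℤ^1 ⊕ ℤ/3

Derivation:
rank_ℚ(R)=1; free=2−1=1
SNF(R) diag = [3] → torsion [3]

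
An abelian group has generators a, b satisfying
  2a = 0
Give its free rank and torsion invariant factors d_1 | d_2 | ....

rank_ℚ(R)=1; free=2−1=1
SNF(R) diag = [2] → torsion [2]

Answer: M ≅ ℤ^1 ⊕ ℤ/2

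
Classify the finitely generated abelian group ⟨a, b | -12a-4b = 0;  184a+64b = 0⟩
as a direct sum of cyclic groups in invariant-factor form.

rank_ℚ(R)=2; free=2−2=0
SNF(R) diag = [4, 8] → torsion [4, 8]

Answer: M ≅ ℤ/4 ⊕ ℤ/8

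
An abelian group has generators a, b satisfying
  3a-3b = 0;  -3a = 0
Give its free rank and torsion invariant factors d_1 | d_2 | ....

Answer: M ≅ ℤ/3 ⊕ ℤ/3

Derivation:
rank_ℚ(R)=2; free=2−2=0
SNF(R) diag = [3, 3] → torsion [3, 3]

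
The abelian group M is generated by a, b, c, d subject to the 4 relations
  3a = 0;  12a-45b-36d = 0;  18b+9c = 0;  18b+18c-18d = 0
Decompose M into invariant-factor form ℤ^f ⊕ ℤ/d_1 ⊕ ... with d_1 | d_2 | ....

rank_ℚ(R)=4; free=4−4=0
SNF(R) diag = [3, 9, 9, 18] → torsion [3, 9, 9, 18]

Answer: M ≅ ℤ/3 ⊕ ℤ/9 ⊕ ℤ/9 ⊕ ℤ/18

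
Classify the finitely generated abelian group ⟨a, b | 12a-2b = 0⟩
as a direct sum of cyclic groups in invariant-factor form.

rank_ℚ(R)=1; free=2−1=1
SNF(R) diag = [2] → torsion [2]

Answer: M ≅ ℤ^1 ⊕ ℤ/2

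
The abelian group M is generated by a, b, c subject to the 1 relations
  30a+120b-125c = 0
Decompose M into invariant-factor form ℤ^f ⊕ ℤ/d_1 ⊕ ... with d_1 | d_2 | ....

Answer: M ≅ ℤ^2 ⊕ ℤ/5

Derivation:
rank_ℚ(R)=1; free=3−1=2
SNF(R) diag = [5] → torsion [5]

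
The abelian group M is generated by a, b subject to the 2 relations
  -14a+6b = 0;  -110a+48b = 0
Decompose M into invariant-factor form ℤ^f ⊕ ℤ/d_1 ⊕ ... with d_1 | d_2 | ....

Answer: M ≅ ℤ/2 ⊕ ℤ/6

Derivation:
rank_ℚ(R)=2; free=2−2=0
SNF(R) diag = [2, 6] → torsion [2, 6]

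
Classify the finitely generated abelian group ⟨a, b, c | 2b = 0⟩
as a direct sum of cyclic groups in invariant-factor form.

Answer: M ≅ ℤ^2 ⊕ ℤ/2

Derivation:
rank_ℚ(R)=1; free=3−1=2
SNF(R) diag = [2] → torsion [2]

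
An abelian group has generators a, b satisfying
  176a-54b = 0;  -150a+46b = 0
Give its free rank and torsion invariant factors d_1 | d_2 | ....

Answer: M ≅ ℤ/2 ⊕ ℤ/2

Derivation:
rank_ℚ(R)=2; free=2−2=0
SNF(R) diag = [2, 2] → torsion [2, 2]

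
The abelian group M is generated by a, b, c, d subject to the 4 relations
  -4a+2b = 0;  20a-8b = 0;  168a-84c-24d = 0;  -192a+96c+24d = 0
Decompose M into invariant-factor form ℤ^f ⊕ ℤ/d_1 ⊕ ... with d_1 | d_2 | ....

Answer: M ≅ ℤ/2 ⊕ ℤ/4 ⊕ ℤ/12 ⊕ ℤ/24

Derivation:
rank_ℚ(R)=4; free=4−4=0
SNF(R) diag = [2, 4, 12, 24] → torsion [2, 4, 12, 24]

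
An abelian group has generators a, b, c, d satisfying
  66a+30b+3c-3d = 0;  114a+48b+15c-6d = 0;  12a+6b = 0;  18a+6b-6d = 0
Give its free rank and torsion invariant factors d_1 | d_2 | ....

rank_ℚ(R)=4; free=4−4=0
SNF(R) diag = [3, 3, 6, 6] → torsion [3, 3, 6, 6]

Answer: M ≅ ℤ/3 ⊕ ℤ/3 ⊕ ℤ/6 ⊕ ℤ/6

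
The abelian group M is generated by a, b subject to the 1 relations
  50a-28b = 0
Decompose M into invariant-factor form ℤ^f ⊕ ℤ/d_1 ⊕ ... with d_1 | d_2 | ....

Answer: M ≅ ℤ^1 ⊕ ℤ/2

Derivation:
rank_ℚ(R)=1; free=2−1=1
SNF(R) diag = [2] → torsion [2]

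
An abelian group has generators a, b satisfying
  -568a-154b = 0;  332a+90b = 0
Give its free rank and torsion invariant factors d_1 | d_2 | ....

Answer: M ≅ ℤ/2 ⊕ ℤ/4

Derivation:
rank_ℚ(R)=2; free=2−2=0
SNF(R) diag = [2, 4] → torsion [2, 4]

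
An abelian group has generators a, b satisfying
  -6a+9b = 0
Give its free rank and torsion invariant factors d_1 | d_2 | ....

Answer: M ≅ ℤ^1 ⊕ ℤ/3

Derivation:
rank_ℚ(R)=1; free=2−1=1
SNF(R) diag = [3] → torsion [3]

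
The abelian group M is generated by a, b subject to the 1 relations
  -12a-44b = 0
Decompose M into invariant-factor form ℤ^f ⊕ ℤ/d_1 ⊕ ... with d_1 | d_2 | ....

Answer: M ≅ ℤ^1 ⊕ ℤ/4

Derivation:
rank_ℚ(R)=1; free=2−1=1
SNF(R) diag = [4] → torsion [4]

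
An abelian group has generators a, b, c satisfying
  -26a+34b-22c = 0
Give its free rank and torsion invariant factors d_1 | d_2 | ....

Answer: M ≅ ℤ^2 ⊕ ℤ/2

Derivation:
rank_ℚ(R)=1; free=3−1=2
SNF(R) diag = [2] → torsion [2]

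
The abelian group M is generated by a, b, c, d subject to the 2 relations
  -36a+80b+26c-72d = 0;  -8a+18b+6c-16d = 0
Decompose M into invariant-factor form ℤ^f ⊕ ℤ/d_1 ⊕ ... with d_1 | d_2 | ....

Answer: M ≅ ℤ^2 ⊕ ℤ/2 ⊕ ℤ/2

Derivation:
rank_ℚ(R)=2; free=4−2=2
SNF(R) diag = [2, 2] → torsion [2, 2]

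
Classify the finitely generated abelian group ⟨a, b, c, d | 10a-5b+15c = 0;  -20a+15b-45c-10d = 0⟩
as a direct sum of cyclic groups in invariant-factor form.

Answer: M ≅ ℤ^2 ⊕ ℤ/5 ⊕ ℤ/10

Derivation:
rank_ℚ(R)=2; free=4−2=2
SNF(R) diag = [5, 10] → torsion [5, 10]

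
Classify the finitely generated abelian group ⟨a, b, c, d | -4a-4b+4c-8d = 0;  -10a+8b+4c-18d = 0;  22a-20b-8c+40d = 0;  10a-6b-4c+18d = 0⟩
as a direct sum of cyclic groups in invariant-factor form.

rank_ℚ(R)=4; free=4−4=0
SNF(R) diag = [2, 2, 2, 4] → torsion [2, 2, 2, 4]

Answer: M ≅ ℤ/2 ⊕ ℤ/2 ⊕ ℤ/2 ⊕ ℤ/4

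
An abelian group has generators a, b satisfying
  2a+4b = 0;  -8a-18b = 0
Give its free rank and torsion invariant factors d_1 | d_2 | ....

rank_ℚ(R)=2; free=2−2=0
SNF(R) diag = [2, 2] → torsion [2, 2]

Answer: M ≅ ℤ/2 ⊕ ℤ/2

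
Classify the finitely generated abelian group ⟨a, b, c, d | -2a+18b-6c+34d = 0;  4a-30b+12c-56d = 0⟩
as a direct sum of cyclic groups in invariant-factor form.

Answer: M ≅ ℤ^2 ⊕ ℤ/2 ⊕ ℤ/6

Derivation:
rank_ℚ(R)=2; free=4−2=2
SNF(R) diag = [2, 6] → torsion [2, 6]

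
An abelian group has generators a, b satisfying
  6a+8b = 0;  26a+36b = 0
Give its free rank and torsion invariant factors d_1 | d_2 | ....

rank_ℚ(R)=2; free=2−2=0
SNF(R) diag = [2, 4] → torsion [2, 4]

Answer: M ≅ ℤ/2 ⊕ ℤ/4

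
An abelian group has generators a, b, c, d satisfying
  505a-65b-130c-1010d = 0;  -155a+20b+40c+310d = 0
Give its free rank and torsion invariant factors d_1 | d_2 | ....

rank_ℚ(R)=2; free=4−2=2
SNF(R) diag = [5, 5] → torsion [5, 5]

Answer: M ≅ ℤ^2 ⊕ ℤ/5 ⊕ ℤ/5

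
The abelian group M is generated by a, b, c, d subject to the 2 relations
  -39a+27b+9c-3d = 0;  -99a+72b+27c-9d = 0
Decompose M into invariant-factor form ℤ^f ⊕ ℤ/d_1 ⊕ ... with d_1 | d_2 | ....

rank_ℚ(R)=2; free=4−2=2
SNF(R) diag = [3, 9] → torsion [3, 9]

Answer: M ≅ ℤ^2 ⊕ ℤ/3 ⊕ ℤ/9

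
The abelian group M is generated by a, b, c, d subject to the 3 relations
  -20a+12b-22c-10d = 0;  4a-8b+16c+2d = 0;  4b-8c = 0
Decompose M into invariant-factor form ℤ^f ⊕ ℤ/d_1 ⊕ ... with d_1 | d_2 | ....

Answer: M ≅ ℤ^1 ⊕ ℤ/2 ⊕ ℤ/2 ⊕ ℤ/4

Derivation:
rank_ℚ(R)=3; free=4−3=1
SNF(R) diag = [2, 2, 4] → torsion [2, 2, 4]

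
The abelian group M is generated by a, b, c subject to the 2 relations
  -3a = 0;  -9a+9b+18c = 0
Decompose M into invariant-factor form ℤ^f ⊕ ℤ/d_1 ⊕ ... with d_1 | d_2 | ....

rank_ℚ(R)=2; free=3−2=1
SNF(R) diag = [3, 9] → torsion [3, 9]

Answer: M ≅ ℤ^1 ⊕ ℤ/3 ⊕ ℤ/9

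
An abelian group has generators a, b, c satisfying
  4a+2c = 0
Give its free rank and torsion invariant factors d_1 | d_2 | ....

rank_ℚ(R)=1; free=3−1=2
SNF(R) diag = [2] → torsion [2]

Answer: M ≅ ℤ^2 ⊕ ℤ/2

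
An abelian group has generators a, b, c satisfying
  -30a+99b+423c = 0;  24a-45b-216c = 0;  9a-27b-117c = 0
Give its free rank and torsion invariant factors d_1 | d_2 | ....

rank_ℚ(R)=3; free=3−3=0
SNF(R) diag = [3, 9, 9] → torsion [3, 9, 9]

Answer: M ≅ ℤ/3 ⊕ ℤ/9 ⊕ ℤ/9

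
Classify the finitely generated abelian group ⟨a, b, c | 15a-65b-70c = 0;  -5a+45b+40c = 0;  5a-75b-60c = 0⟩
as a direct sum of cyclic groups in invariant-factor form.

rank_ℚ(R)=3; free=3−3=0
SNF(R) diag = [5, 10, 10] → torsion [5, 10, 10]

Answer: M ≅ ℤ/5 ⊕ ℤ/10 ⊕ ℤ/10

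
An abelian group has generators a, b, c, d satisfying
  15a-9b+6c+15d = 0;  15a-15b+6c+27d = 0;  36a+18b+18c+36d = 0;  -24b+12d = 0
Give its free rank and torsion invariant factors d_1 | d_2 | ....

rank_ℚ(R)=4; free=4−4=0
SNF(R) diag = [3, 6, 18, 36] → torsion [3, 6, 18, 36]

Answer: M ≅ ℤ/3 ⊕ ℤ/6 ⊕ ℤ/18 ⊕ ℤ/36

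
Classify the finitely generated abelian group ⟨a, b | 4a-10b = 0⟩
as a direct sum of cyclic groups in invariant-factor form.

rank_ℚ(R)=1; free=2−1=1
SNF(R) diag = [2] → torsion [2]

Answer: M ≅ ℤ^1 ⊕ ℤ/2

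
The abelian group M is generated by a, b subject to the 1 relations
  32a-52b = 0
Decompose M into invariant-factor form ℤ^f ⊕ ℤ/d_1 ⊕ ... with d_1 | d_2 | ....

Answer: M ≅ ℤ^1 ⊕ ℤ/4

Derivation:
rank_ℚ(R)=1; free=2−1=1
SNF(R) diag = [4] → torsion [4]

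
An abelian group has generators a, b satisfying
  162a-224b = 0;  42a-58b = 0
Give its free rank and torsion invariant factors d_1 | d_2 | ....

rank_ℚ(R)=2; free=2−2=0
SNF(R) diag = [2, 6] → torsion [2, 6]

Answer: M ≅ ℤ/2 ⊕ ℤ/6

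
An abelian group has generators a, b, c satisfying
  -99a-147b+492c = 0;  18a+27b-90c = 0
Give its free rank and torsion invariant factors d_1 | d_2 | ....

Answer: M ≅ ℤ^1 ⊕ ℤ/3 ⊕ ℤ/9

Derivation:
rank_ℚ(R)=2; free=3−2=1
SNF(R) diag = [3, 9] → torsion [3, 9]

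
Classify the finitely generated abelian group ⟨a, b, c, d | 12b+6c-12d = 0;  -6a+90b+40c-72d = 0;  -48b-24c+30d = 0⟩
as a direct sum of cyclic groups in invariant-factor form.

Answer: M ≅ ℤ^1 ⊕ ℤ/2 ⊕ ℤ/6 ⊕ ℤ/18

Derivation:
rank_ℚ(R)=3; free=4−3=1
SNF(R) diag = [2, 6, 18] → torsion [2, 6, 18]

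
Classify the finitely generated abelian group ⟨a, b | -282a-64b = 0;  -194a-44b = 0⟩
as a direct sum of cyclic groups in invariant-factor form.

Answer: M ≅ ℤ/2 ⊕ ℤ/4

Derivation:
rank_ℚ(R)=2; free=2−2=0
SNF(R) diag = [2, 4] → torsion [2, 4]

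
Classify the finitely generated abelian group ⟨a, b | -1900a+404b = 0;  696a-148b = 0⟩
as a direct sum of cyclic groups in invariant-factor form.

Answer: M ≅ ℤ/4 ⊕ ℤ/4

Derivation:
rank_ℚ(R)=2; free=2−2=0
SNF(R) diag = [4, 4] → torsion [4, 4]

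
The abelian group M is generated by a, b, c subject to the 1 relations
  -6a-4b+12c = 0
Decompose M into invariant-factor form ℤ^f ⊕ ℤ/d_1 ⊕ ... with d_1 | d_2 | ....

rank_ℚ(R)=1; free=3−1=2
SNF(R) diag = [2] → torsion [2]

Answer: M ≅ ℤ^2 ⊕ ℤ/2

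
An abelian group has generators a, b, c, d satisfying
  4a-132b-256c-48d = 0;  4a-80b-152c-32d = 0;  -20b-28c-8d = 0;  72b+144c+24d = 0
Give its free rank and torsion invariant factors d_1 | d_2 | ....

rank_ℚ(R)=4; free=4−4=0
SNF(R) diag = [4, 4, 12, 24] → torsion [4, 4, 12, 24]

Answer: M ≅ ℤ/4 ⊕ ℤ/4 ⊕ ℤ/12 ⊕ ℤ/24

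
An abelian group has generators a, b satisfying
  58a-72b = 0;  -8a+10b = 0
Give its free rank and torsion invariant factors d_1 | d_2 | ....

rank_ℚ(R)=2; free=2−2=0
SNF(R) diag = [2, 2] → torsion [2, 2]

Answer: M ≅ ℤ/2 ⊕ ℤ/2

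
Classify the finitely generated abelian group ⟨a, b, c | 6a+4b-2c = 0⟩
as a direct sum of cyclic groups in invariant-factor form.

rank_ℚ(R)=1; free=3−1=2
SNF(R) diag = [2] → torsion [2]

Answer: M ≅ ℤ^2 ⊕ ℤ/2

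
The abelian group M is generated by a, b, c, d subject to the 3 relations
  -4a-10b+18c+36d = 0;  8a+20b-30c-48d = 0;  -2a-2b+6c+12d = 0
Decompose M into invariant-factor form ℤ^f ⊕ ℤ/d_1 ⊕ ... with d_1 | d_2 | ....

rank_ℚ(R)=3; free=4−3=1
SNF(R) diag = [2, 6, 6] → torsion [2, 6, 6]

Answer: M ≅ ℤ^1 ⊕ ℤ/2 ⊕ ℤ/6 ⊕ ℤ/6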